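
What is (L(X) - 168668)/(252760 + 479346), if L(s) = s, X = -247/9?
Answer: -1518259/6588954 ≈ -0.23042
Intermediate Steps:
X = -247/9 (X = -247*⅑ = -247/9 ≈ -27.444)
(L(X) - 168668)/(252760 + 479346) = (-247/9 - 168668)/(252760 + 479346) = -1518259/9/732106 = -1518259/9*1/732106 = -1518259/6588954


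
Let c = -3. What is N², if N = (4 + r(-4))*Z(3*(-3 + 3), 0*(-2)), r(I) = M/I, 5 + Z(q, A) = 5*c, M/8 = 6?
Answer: 25600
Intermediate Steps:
M = 48 (M = 8*6 = 48)
Z(q, A) = -20 (Z(q, A) = -5 + 5*(-3) = -5 - 15 = -20)
r(I) = 48/I
N = 160 (N = (4 + 48/(-4))*(-20) = (4 + 48*(-¼))*(-20) = (4 - 12)*(-20) = -8*(-20) = 160)
N² = 160² = 25600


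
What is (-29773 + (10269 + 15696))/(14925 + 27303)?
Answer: -56/621 ≈ -0.090177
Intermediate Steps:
(-29773 + (10269 + 15696))/(14925 + 27303) = (-29773 + 25965)/42228 = -3808*1/42228 = -56/621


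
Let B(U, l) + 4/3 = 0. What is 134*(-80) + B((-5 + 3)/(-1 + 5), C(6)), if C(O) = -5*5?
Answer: -32164/3 ≈ -10721.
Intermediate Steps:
C(O) = -25
B(U, l) = -4/3 (B(U, l) = -4/3 + 0 = -4/3)
134*(-80) + B((-5 + 3)/(-1 + 5), C(6)) = 134*(-80) - 4/3 = -10720 - 4/3 = -32164/3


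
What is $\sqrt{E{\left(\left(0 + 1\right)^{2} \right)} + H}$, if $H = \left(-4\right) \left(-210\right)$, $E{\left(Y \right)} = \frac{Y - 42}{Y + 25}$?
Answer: $\frac{\sqrt{566774}}{26} \approx 28.956$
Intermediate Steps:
$E{\left(Y \right)} = \frac{-42 + Y}{25 + Y}$
$H = 840$
$\sqrt{E{\left(\left(0 + 1\right)^{2} \right)} + H} = \sqrt{\frac{-42 + \left(0 + 1\right)^{2}}{25 + \left(0 + 1\right)^{2}} + 840} = \sqrt{\frac{-42 + 1^{2}}{25 + 1^{2}} + 840} = \sqrt{\frac{-42 + 1}{25 + 1} + 840} = \sqrt{\frac{1}{26} \left(-41\right) + 840} = \sqrt{- \frac{41}{26} + 840} = \sqrt{\frac{21799}{26}} = \frac{\sqrt{566774}}{26}$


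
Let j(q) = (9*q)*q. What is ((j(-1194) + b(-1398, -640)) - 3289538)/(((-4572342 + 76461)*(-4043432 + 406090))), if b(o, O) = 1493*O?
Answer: 4292833/8176528394151 ≈ 5.2502e-7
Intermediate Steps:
j(q) = 9*q**2
((j(-1194) + b(-1398, -640)) - 3289538)/(((-4572342 + 76461)*(-4043432 + 406090))) = ((9*(-1194)**2 + 1493*(-640)) - 3289538)/(((-4572342 + 76461)*(-4043432 + 406090))) = ((9*1425636 - 955520) - 3289538)/((-4495881*(-3637342))) = ((12830724 - 955520) - 3289538)/16353056788302 = (11875204 - 3289538)*(1/16353056788302) = 8585666*(1/16353056788302) = 4292833/8176528394151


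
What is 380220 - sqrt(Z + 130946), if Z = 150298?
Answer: 380220 - 2*sqrt(70311) ≈ 3.7969e+5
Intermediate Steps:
380220 - sqrt(Z + 130946) = 380220 - sqrt(150298 + 130946) = 380220 - sqrt(281244) = 380220 - 2*sqrt(70311)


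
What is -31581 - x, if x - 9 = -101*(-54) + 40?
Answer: -37084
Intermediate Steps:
x = 5503 (x = 9 + (-101*(-54) + 40) = 9 + (5454 + 40) = 9 + 5494 = 5503)
-31581 - x = -31581 - 1*5503 = -31581 - 5503 = -37084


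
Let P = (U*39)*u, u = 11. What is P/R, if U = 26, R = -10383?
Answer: -3718/3461 ≈ -1.0743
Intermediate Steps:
P = 11154 (P = (26*39)*11 = 1014*11 = 11154)
P/R = 11154/(-10383) = 11154*(-1/10383) = -3718/3461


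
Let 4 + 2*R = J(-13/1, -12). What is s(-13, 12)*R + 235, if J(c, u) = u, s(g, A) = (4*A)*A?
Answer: -4373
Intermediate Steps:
s(g, A) = 4*A²
R = -8 (R = -2 + (½)*(-12) = -2 - 6 = -8)
s(-13, 12)*R + 235 = (4*12²)*(-8) + 235 = (4*144)*(-8) + 235 = 576*(-8) + 235 = -4608 + 235 = -4373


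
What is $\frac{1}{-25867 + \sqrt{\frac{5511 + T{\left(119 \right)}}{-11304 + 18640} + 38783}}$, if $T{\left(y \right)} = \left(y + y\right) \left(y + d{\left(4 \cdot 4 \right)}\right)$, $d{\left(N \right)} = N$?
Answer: $- \frac{189760312}{4908245440775} - \frac{2 \sqrt{521864202986}}{4908245440775} \approx -3.8956 \cdot 10^{-5}$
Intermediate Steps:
$T{\left(y \right)} = 2 y \left(16 + y\right)$ ($T{\left(y \right)} = \left(y + y\right) \left(y + 4 \cdot 4\right) = 2 y \left(y + 16\right) = 2 y \left(16 + y\right)$)
$\frac{1}{-25867 + \sqrt{\frac{5511 + T{\left(119 \right)}}{-11304 + 18640} + 38783}} = \frac{1}{-25867 + \sqrt{\frac{5511 + 2 \cdot 119 \left(16 + 119\right)}{-11304 + 18640} + 38783}} = \frac{1}{-25867 + \sqrt{\frac{5511 + 2 \cdot 119 \cdot 135}{7336} + 38783}} = \frac{1}{-25867 + \sqrt{\left(5511 + 32130\right) \frac{1}{7336} + 38783}} = \frac{1}{-25867 + \sqrt{37641 \cdot \frac{1}{7336} + 38783}} = \frac{1}{-25867 + \sqrt{\frac{37641}{7336} + 38783}} = \frac{1}{-25867 + \sqrt{\frac{284549729}{7336}}} = \frac{1}{-25867 + \frac{\sqrt{521864202986}}{3668}}$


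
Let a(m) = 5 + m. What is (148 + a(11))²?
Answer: 26896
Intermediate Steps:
(148 + a(11))² = (148 + (5 + 11))² = (148 + 16)² = 164² = 26896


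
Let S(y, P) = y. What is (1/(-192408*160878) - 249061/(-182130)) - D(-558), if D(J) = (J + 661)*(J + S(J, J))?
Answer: 108008169794102228549/939615172769520 ≈ 1.1495e+5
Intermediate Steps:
D(J) = 2*J*(661 + J) (D(J) = (J + 661)*(J + J) = (661 + J)*(2*J) = 2*J*(661 + J))
(1/(-192408*160878) - 249061/(-182130)) - D(-558) = (1/(-192408*160878) - 249061/(-182130)) - 2*(-558)*(661 - 558) = (-1/192408*1/160878 - 249061*(-1/182130)) - 2*(-558)*103 = (-1/30954214224 + 249061/182130) - 1*(-114948) = 1284914591443589/939615172769520 + 114948 = 108008169794102228549/939615172769520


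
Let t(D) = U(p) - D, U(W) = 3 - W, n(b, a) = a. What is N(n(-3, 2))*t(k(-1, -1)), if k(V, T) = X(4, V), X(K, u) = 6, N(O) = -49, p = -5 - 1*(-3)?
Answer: 49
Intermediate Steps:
p = -2 (p = -5 + 3 = -2)
k(V, T) = 6
t(D) = 5 - D (t(D) = (3 - 1*(-2)) - D = (3 + 2) - D = 5 - D)
N(n(-3, 2))*t(k(-1, -1)) = -49*(5 - 1*6) = -49*(5 - 6) = -49*(-1) = 49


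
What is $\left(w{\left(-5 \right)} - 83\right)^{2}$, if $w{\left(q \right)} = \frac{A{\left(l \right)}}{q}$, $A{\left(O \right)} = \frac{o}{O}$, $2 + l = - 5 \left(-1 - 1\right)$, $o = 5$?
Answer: $\frac{442225}{64} \approx 6909.8$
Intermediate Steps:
$l = 8$ ($l = -2 - 5 \left(-1 - 1\right) = -2 - -10 = -2 + 10 = 8$)
$A{\left(O \right)} = \frac{5}{O}$
$w{\left(q \right)} = \frac{5}{8 q}$ ($w{\left(q \right)} = \frac{5 \cdot \frac{1}{8}}{q} = \frac{5}{8 q}$)
$\left(w{\left(-5 \right)} - 83\right)^{2} = \left(\frac{5}{8 \left(-5\right)} - 83\right)^{2} = \left(\frac{5}{8} \left(- \frac{1}{5}\right) - 83\right)^{2} = \left(- \frac{1}{8} - 83\right)^{2} = \left(- \frac{665}{8}\right)^{2} = \frac{442225}{64}$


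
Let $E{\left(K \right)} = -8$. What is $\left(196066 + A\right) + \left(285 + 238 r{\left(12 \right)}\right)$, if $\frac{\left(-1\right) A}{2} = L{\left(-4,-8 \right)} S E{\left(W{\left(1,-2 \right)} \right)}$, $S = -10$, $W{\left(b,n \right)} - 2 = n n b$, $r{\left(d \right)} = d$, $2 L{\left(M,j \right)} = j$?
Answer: $199847$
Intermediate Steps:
$L{\left(M,j \right)} = \frac{j}{2}$
$W{\left(b,n \right)} = 2 + b n^{2}$ ($W{\left(b,n \right)} = 2 + n n b = 2 + n^{2} b = 2 + b n^{2}$)
$A = 640$ ($A = - 2 \cdot \frac{1}{2} \left(-8\right) \left(-10\right) \left(-8\right) = - 2 \left(-4\right) \left(-10\right) \left(-8\right) = - 2 \cdot 40 \left(-8\right) = \left(-2\right) \left(-320\right) = 640$)
$\left(196066 + A\right) + \left(285 + 238 r{\left(12 \right)}\right) = \left(196066 + 640\right) + \left(285 + 238 \cdot 12\right) = 196706 + \left(285 + 2856\right) = 196706 + 3141 = 199847$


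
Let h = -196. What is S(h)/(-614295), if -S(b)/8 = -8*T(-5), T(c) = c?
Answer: 64/122859 ≈ 0.00052092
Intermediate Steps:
S(b) = -320 (S(b) = -(-64)*(-5) = -8*40 = -320)
S(h)/(-614295) = -320/(-614295) = -320*(-1/614295) = 64/122859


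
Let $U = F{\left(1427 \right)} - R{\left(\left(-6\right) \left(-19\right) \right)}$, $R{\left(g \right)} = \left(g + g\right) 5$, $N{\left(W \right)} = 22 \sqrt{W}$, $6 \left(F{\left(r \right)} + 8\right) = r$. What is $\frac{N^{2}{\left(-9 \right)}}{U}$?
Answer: $\frac{26136}{5461} \approx 4.7859$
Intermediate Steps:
$F{\left(r \right)} = -8 + \frac{r}{6}$
$R{\left(g \right)} = 10 g$ ($R{\left(g \right)} = 2 g 5 = 10 g$)
$U = - \frac{5461}{6}$ ($U = \left(-8 + \frac{1}{6} \cdot 1427\right) - 10 \left(\left(-6\right) \left(-19\right)\right) = \left(-8 + \frac{1427}{6}\right) - 10 \cdot 114 = \frac{1379}{6} - 1140 = - \frac{5461}{6} \approx -910.17$)
$\frac{N^{2}{\left(-9 \right)}}{U} = \frac{\left(22 \sqrt{-9}\right)^{2}}{- \frac{5461}{6}} = \left(22 \cdot 3 i\right)^{2} \left(- \frac{6}{5461}\right) = \left(66 i\right)^{2} \left(- \frac{6}{5461}\right) = \left(-4356\right) \left(- \frac{6}{5461}\right) = \frac{26136}{5461}$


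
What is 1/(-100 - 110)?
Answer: -1/210 ≈ -0.0047619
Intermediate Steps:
1/(-100 - 110) = 1/(-210) = -1/210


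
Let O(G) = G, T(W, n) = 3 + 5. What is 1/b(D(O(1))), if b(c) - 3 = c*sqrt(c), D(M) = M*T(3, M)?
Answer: -3/503 + 16*sqrt(2)/503 ≈ 0.039021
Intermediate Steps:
T(W, n) = 8
D(M) = 8*M (D(M) = M*8 = 8*M)
b(c) = 3 + c**(3/2) (b(c) = 3 + c*sqrt(c) = 3 + c**(3/2))
1/b(D(O(1))) = 1/(3 + (8*1)**(3/2)) = 1/(3 + 8**(3/2)) = 1/(3 + 16*sqrt(2))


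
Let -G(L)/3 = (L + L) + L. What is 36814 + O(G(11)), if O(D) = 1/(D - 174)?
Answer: 10050221/273 ≈ 36814.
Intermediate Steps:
G(L) = -9*L (G(L) = -3*((L + L) + L) = -3*(2*L + L) = -9*L)
O(D) = 1/(-174 + D)
36814 + O(G(11)) = 36814 + 1/(-174 - 9*11) = 36814 + 1/(-174 - 99) = 36814 + 1/(-273) = 36814 - 1/273 = 10050221/273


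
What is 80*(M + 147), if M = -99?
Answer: 3840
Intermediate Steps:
80*(M + 147) = 80*(-99 + 147) = 80*48 = 3840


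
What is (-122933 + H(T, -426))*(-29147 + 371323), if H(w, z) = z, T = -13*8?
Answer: -42210489184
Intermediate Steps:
T = -104
(-122933 + H(T, -426))*(-29147 + 371323) = (-122933 - 426)*(-29147 + 371323) = -123359*342176 = -42210489184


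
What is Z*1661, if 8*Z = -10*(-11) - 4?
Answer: 88033/4 ≈ 22008.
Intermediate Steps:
Z = 53/4 (Z = (-10*(-11) - 4)/8 = (110 - 4)/8 = (⅛)*106 = 53/4 ≈ 13.250)
Z*1661 = (53/4)*1661 = 88033/4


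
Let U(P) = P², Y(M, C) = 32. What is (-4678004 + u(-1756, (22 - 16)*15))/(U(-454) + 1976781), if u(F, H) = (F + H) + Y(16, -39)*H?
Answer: -4676790/2182897 ≈ -2.1425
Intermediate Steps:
u(F, H) = F + 33*H (u(F, H) = (F + H) + 32*H = F + 33*H)
(-4678004 + u(-1756, (22 - 16)*15))/(U(-454) + 1976781) = (-4678004 + (-1756 + 33*((22 - 16)*15)))/((-454)² + 1976781) = (-4678004 + (-1756 + 33*(6*15)))/(206116 + 1976781) = (-4678004 + (-1756 + 33*90))/2182897 = (-4678004 + (-1756 + 2970))*(1/2182897) = (-4678004 + 1214)*(1/2182897) = -4676790*1/2182897 = -4676790/2182897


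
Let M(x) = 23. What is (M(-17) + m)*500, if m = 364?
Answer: 193500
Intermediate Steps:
(M(-17) + m)*500 = (23 + 364)*500 = 387*500 = 193500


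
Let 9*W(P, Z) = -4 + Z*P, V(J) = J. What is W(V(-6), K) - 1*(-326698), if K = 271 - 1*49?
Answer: 2938946/9 ≈ 3.2655e+5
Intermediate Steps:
K = 222 (K = 271 - 49 = 222)
W(P, Z) = -4/9 + P*Z/9 (W(P, Z) = (-4 + Z*P)/9 = (-4 + P*Z)/9 = -4/9 + P*Z/9)
W(V(-6), K) - 1*(-326698) = (-4/9 + (1/9)*(-6)*222) - 1*(-326698) = (-4/9 - 148) + 326698 = -1336/9 + 326698 = 2938946/9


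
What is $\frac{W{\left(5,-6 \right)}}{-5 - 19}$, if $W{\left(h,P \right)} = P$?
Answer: $\frac{1}{4} \approx 0.25$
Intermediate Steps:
$\frac{W{\left(5,-6 \right)}}{-5 - 19} = \frac{1}{-5 - 19} \left(-6\right) = \frac{1}{-24} \left(-6\right) = \left(- \frac{1}{24}\right) \left(-6\right) = \frac{1}{4}$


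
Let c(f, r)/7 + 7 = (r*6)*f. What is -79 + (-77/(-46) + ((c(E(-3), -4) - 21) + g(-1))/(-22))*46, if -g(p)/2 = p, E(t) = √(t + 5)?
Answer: 1542/11 + 3864*√2/11 ≈ 636.96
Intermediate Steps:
E(t) = √(5 + t)
g(p) = -2*p
c(f, r) = -49 + 42*f*r (c(f, r) = -49 + 7*((r*6)*f) = -49 + 7*((6*r)*f) = -49 + 7*(6*f*r) = -49 + 42*f*r)
-79 + (-77/(-46) + ((c(E(-3), -4) - 21) + g(-1))/(-22))*46 = -79 + (-77/(-46) + (((-49 + 42*√(5 - 3)*(-4)) - 21) - 2*(-1))/(-22))*46 = -79 + (-77*(-1/46) + (((-49 + 42*√2*(-4)) - 21) + 2)*(-1/22))*46 = -79 + (77/46 + (((-49 - 168*√2) - 21) + 2)*(-1/22))*46 = -79 + (77/46 + ((-70 - 168*√2) + 2)*(-1/22))*46 = -79 + (77/46 + (-68 - 168*√2)*(-1/22))*46 = -79 + (77/46 + (34/11 + 84*√2/11))*46 = -79 + (2411/506 + 84*√2/11)*46 = -79 + (2411/11 + 3864*√2/11) = 1542/11 + 3864*√2/11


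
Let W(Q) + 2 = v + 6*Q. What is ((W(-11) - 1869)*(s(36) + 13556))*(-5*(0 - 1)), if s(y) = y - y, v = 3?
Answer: -131086520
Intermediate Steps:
s(y) = 0
W(Q) = 1 + 6*Q (W(Q) = -2 + (3 + 6*Q) = 1 + 6*Q)
((W(-11) - 1869)*(s(36) + 13556))*(-5*(0 - 1)) = (((1 + 6*(-11)) - 1869)*(0 + 13556))*(-5*(0 - 1)) = (((1 - 66) - 1869)*13556)*(-5*(-1)) = ((-65 - 1869)*13556)*5 = -1934*13556*5 = -26217304*5 = -131086520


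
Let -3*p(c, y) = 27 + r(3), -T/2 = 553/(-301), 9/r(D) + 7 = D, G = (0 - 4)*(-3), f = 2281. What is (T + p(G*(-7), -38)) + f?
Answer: 391545/172 ≈ 2276.4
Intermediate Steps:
G = 12 (G = -4*(-3) = 12)
r(D) = 9/(-7 + D)
T = 158/43 (T = -1106/(-301) = -1106*(-1)/301 = -2*(-79/43) = 158/43 ≈ 3.6744)
p(c, y) = -33/4 (p(c, y) = -(27 + 9/(-7 + 3))/3 = -(27 + 9/(-4))/3 = -(27 + 9*(-¼))/3 = -(27 - 9/4)/3 = -⅓*99/4 = -33/4)
(T + p(G*(-7), -38)) + f = (158/43 - 33/4) + 2281 = -787/172 + 2281 = 391545/172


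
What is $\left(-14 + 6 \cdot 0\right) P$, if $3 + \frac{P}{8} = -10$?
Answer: $1456$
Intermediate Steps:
$P = -104$ ($P = -24 + 8 \left(-10\right) = -24 - 80 = -104$)
$\left(-14 + 6 \cdot 0\right) P = \left(-14 + 6 \cdot 0\right) \left(-104\right) = \left(-14 + 0\right) \left(-104\right) = \left(-14\right) \left(-104\right) = 1456$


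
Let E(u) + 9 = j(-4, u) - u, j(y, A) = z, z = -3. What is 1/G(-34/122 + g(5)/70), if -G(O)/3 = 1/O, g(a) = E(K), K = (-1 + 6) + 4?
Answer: 353/1830 ≈ 0.19290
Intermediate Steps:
j(y, A) = -3
K = 9 (K = 5 + 4 = 9)
E(u) = -12 - u (E(u) = -9 + (-3 - u) = -12 - u)
g(a) = -21 (g(a) = -12 - 1*9 = -12 - 9 = -21)
G(O) = -3/O
1/G(-34/122 + g(5)/70) = 1/(-3/(-34/122 - 21/70)) = 1/(-3/(-34*1/122 - 21*1/70)) = 1/(-3/(-17/61 - 3/10)) = 1/(-3/(-353/610)) = 1/(-3*(-610/353)) = 1/(1830/353) = 353/1830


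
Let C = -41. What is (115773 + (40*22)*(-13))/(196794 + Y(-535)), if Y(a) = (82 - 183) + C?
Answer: 104333/196652 ≈ 0.53055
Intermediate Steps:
Y(a) = -142 (Y(a) = (82 - 183) - 41 = -101 - 41 = -142)
(115773 + (40*22)*(-13))/(196794 + Y(-535)) = (115773 + (40*22)*(-13))/(196794 - 142) = (115773 + 880*(-13))/196652 = (115773 - 11440)*(1/196652) = 104333*(1/196652) = 104333/196652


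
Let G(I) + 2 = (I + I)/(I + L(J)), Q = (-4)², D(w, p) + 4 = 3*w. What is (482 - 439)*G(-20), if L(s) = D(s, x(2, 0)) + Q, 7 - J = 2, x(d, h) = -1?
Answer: -2322/7 ≈ -331.71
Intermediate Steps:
D(w, p) = -4 + 3*w
J = 5 (J = 7 - 1*2 = 7 - 2 = 5)
Q = 16
L(s) = 12 + 3*s (L(s) = (-4 + 3*s) + 16 = 12 + 3*s)
G(I) = -2 + 2*I/(27 + I) (G(I) = -2 + (I + I)/(I + (12 + 3*5)) = -2 + (2*I)/(I + (12 + 15)) = -2 + (2*I)/(I + 27) = -2 + (2*I)/(27 + I) = -2 + 2*I/(27 + I))
(482 - 439)*G(-20) = (482 - 439)*(-54/(27 - 20)) = 43*(-54/7) = -2322/7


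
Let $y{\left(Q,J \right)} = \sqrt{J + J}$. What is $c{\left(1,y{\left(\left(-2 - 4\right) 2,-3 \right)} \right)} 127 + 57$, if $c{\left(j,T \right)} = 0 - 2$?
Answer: $-197$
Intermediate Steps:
$y{\left(Q,J \right)} = \sqrt{2} \sqrt{J}$ ($y{\left(Q,J \right)} = \sqrt{2 J} = \sqrt{2} \sqrt{J}$)
$c{\left(j,T \right)} = -2$
$c{\left(1,y{\left(\left(-2 - 4\right) 2,-3 \right)} \right)} 127 + 57 = \left(-2\right) 127 + 57 = -254 + 57 = -197$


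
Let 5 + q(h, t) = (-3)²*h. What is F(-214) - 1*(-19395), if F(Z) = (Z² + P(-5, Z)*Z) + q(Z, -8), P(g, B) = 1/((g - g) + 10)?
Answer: 316193/5 ≈ 63239.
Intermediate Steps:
P(g, B) = ⅒ (P(g, B) = 1/(0 + 10) = 1/10 = ⅒)
q(h, t) = -5 + 9*h (q(h, t) = -5 + (-3)²*h = -5 + 9*h)
F(Z) = -5 + Z² + 91*Z/10 (F(Z) = (Z² + Z/10) + (-5 + 9*Z) = -5 + Z² + 91*Z/10)
F(-214) - 1*(-19395) = (-5 + (-214)² + (91/10)*(-214)) - 1*(-19395) = (-5 + 45796 - 9737/5) + 19395 = 219218/5 + 19395 = 316193/5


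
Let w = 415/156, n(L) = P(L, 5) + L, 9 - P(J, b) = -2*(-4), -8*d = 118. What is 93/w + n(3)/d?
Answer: 849332/24485 ≈ 34.688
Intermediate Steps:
d = -59/4 (d = -⅛*118 = -59/4 ≈ -14.750)
P(J, b) = 1 (P(J, b) = 9 - (-2)*(-4) = 9 - 1*8 = 9 - 8 = 1)
n(L) = 1 + L
w = 415/156 (w = 415*(1/156) = 415/156 ≈ 2.6603)
93/w + n(3)/d = 93/(415/156) + (1 + 3)/(-59/4) = 93*(156/415) + 4*(-4/59) = 14508/415 - 16/59 = 849332/24485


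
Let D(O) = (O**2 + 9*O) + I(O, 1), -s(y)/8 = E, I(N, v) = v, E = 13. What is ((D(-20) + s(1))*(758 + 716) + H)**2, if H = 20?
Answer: 29748660484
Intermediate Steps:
s(y) = -104 (s(y) = -8*13 = -104)
D(O) = 1 + O**2 + 9*O (D(O) = (O**2 + 9*O) + 1 = 1 + O**2 + 9*O)
((D(-20) + s(1))*(758 + 716) + H)**2 = (((1 + (-20)**2 + 9*(-20)) - 104)*(758 + 716) + 20)**2 = (((1 + 400 - 180) - 104)*1474 + 20)**2 = ((221 - 104)*1474 + 20)**2 = (117*1474 + 20)**2 = (172458 + 20)**2 = 172478**2 = 29748660484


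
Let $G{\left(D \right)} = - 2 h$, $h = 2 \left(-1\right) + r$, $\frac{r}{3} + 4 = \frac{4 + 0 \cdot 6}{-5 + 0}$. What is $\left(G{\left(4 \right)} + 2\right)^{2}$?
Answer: $\frac{30276}{25} \approx 1211.0$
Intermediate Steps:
$r = - \frac{72}{5}$ ($r = -12 + 3 \frac{4 + 0 \cdot 6}{-5 + 0} = -12 + 3 \frac{4 + 0}{-5} = -12 + 3 \cdot 4 \left(- \frac{1}{5}\right) = -12 + 3 \left(- \frac{4}{5}\right) = -12 - \frac{12}{5} = - \frac{72}{5} \approx -14.4$)
$h = - \frac{82}{5}$ ($h = 2 \left(-1\right) - \frac{72}{5} = -2 - \frac{72}{5} = - \frac{82}{5} \approx -16.4$)
$G{\left(D \right)} = \frac{164}{5}$ ($G{\left(D \right)} = \left(-2\right) \left(- \frac{82}{5}\right) = \frac{164}{5}$)
$\left(G{\left(4 \right)} + 2\right)^{2} = \left(\frac{164}{5} + 2\right)^{2} = \left(\frac{174}{5}\right)^{2} = \frac{30276}{25}$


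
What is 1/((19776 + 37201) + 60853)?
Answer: 1/117830 ≈ 8.4868e-6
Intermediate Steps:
1/((19776 + 37201) + 60853) = 1/(56977 + 60853) = 1/117830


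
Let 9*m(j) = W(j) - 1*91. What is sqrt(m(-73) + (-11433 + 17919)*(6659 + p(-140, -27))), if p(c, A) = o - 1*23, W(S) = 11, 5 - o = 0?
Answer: sqrt(387661654)/3 ≈ 6563.0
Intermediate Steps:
o = 5 (o = 5 - 1*0 = 5 + 0 = 5)
p(c, A) = -18 (p(c, A) = 5 - 1*23 = 5 - 23 = -18)
m(j) = -80/9 (m(j) = (11 - 1*91)/9 = (11 - 91)/9 = (1/9)*(-80) = -80/9)
sqrt(m(-73) + (-11433 + 17919)*(6659 + p(-140, -27))) = sqrt(-80/9 + (-11433 + 17919)*(6659 - 18)) = sqrt(-80/9 + 6486*6641) = sqrt(-80/9 + 43073526) = sqrt(387661654/9) = sqrt(387661654)/3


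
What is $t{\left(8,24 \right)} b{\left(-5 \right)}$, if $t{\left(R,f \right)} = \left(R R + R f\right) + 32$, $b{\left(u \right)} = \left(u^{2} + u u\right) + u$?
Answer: $12960$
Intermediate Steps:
$b{\left(u \right)} = u + 2 u^{2}$ ($b{\left(u \right)} = \left(u^{2} + u^{2}\right) + u = 2 u^{2} + u = u + 2 u^{2}$)
$t{\left(R,f \right)} = 32 + R^{2} + R f$ ($t{\left(R,f \right)} = \left(R^{2} + R f\right) + 32 = 32 + R^{2} + R f$)
$t{\left(8,24 \right)} b{\left(-5 \right)} = \left(32 + 8^{2} + 8 \cdot 24\right) \left(- 5 \left(1 + 2 \left(-5\right)\right)\right) = \left(32 + 64 + 192\right) \left(- 5 \left(1 - 10\right)\right) = 288 \left(\left(-5\right) \left(-9\right)\right) = 288 \cdot 45 = 12960$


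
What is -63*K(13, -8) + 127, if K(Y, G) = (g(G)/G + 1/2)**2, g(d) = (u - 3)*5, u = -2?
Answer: -44855/64 ≈ -700.86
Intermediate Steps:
g(d) = -25 (g(d) = (-2 - 3)*5 = -5*5 = -25)
K(Y, G) = (1/2 - 25/G)**2 (K(Y, G) = (-25/G + 1/2)**2 = (1/2 - 25/G)**2)
-63*K(13, -8) + 127 = -63*(-50 - 8)**2/(4*(-8)**2) + 127 = -63*(-58)**2/(4*64) + 127 = -63*3364/(4*64) + 127 = -63*841/64 + 127 = -52983/64 + 127 = -44855/64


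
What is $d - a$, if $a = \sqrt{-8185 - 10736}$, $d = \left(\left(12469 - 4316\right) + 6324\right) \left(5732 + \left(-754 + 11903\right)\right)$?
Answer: $244386237 - i \sqrt{18921} \approx 2.4439 \cdot 10^{8} - 137.55 i$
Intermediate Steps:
$d = 244386237$ ($d = \left(8153 + 6324\right) \left(5732 + 11149\right) = 14477 \cdot 16881 = 244386237$)
$a = i \sqrt{18921}$ ($a = \sqrt{-18921} = i \sqrt{18921} \approx 137.55 i$)
$d - a = 244386237 - i \sqrt{18921}$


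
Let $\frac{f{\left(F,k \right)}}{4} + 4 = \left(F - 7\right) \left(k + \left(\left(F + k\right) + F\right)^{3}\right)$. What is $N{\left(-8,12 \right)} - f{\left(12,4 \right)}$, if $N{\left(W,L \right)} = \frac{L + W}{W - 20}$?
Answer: $- \frac{3073729}{7} \approx -4.391 \cdot 10^{5}$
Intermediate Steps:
$f{\left(F,k \right)} = -16 + 4 \left(-7 + F\right) \left(k + \left(k + 2 F\right)^{3}\right)$ ($f{\left(F,k \right)} = -16 + 4 \left(F - 7\right) \left(k + \left(\left(F + k\right) + F\right)^{3}\right) = -16 + 4 \left(-7 + F\right) \left(k + \left(k + 2 F\right)^{3}\right)$)
$N{\left(W,L \right)} = \frac{L + W}{-20 + W}$
$N{\left(-8,12 \right)} - f{\left(12,4 \right)} = \frac{12 - 8}{-20 - 8} - \left(-16 - 112 - 28 \left(4 + 2 \cdot 12\right)^{3} + 4 \cdot 12 \cdot 4 + 4 \cdot 12 \left(4 + 2 \cdot 12\right)^{3}\right) = \frac{1}{-28} \cdot 4 - \left(-16 - 112 - 28 \left(4 + 24\right)^{3} + 192 + 4 \cdot 12 \left(4 + 24\right)^{3}\right) = \left(- \frac{1}{28}\right) 4 - \left(-16 - 112 - 28 \cdot 28^{3} + 192 + 4 \cdot 12 \cdot 28^{3}\right) = - \frac{1}{7} - \left(-16 - 112 - 614656 + 192 + 4 \cdot 12 \cdot 21952\right) = - \frac{1}{7} - \left(-16 - 112 - 614656 + 192 + 1053696\right) = - \frac{1}{7} - 439104 = - \frac{3073729}{7}$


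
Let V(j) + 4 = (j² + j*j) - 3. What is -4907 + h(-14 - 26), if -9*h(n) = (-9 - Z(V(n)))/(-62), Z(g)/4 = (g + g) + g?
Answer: -925477/186 ≈ -4975.7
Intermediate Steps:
V(j) = -7 + 2*j² (V(j) = -4 + ((j² + j*j) - 3) = -4 + ((j² + j²) - 3) = -4 + (2*j² - 3) = -4 + (-3 + 2*j²) = -7 + 2*j²)
Z(g) = 12*g (Z(g) = 4*((g + g) + g) = 4*(2*g + g) = 4*(3*g) = 12*g)
h(n) = 25/186 - 4*n²/93 (h(n) = -(-9 - 12*(-7 + 2*n²))/(9*(-62)) = -(-9 - (-84 + 24*n²))*(-1)/(9*62) = -(-9 + (84 - 24*n²))*(-1)/(9*62) = -(75 - 24*n²)*(-1)/(9*62) = -(-75/62 + 12*n²/31)/9 = 25/186 - 4*n²/93)
-4907 + h(-14 - 26) = -4907 + (25/186 - 4*(-14 - 26)²/93) = -4907 + (25/186 - 4/93*(-40)²) = -4907 + (25/186 - 4/93*1600) = -4907 + (25/186 - 6400/93) = -4907 - 12775/186 = -925477/186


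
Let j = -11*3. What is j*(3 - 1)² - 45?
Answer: -177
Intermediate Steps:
j = -33
j*(3 - 1)² - 45 = -33*(3 - 1)² - 45 = -33*2² - 45 = -33*4 - 45 = -132 - 45 = -177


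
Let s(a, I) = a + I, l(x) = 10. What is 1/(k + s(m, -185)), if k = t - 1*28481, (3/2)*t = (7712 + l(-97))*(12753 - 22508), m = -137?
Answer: -1/50247543 ≈ -1.9901e-8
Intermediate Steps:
s(a, I) = I + a
t = -50218740 (t = 2*((7712 + 10)*(12753 - 22508))/3 = 2*(7722*(-9755))/3 = (2/3)*(-75328110) = -50218740)
k = -50247221 (k = -50218740 - 1*28481 = -50218740 - 28481 = -50247221)
1/(k + s(m, -185)) = 1/(-50247221 + (-185 - 137)) = 1/(-50247221 - 322) = 1/(-50247543) = -1/50247543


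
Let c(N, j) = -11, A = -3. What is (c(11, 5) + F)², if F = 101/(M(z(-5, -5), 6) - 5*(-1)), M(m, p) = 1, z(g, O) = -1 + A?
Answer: 1225/36 ≈ 34.028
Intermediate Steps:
z(g, O) = -4 (z(g, O) = -1 - 3 = -4)
F = 101/6 (F = 101/(1 - 5*(-1)) = 101/(1 + 5) = 101/6 ≈ 16.833)
(c(11, 5) + F)² = (-11 + 101/6)² = (35/6)² = 1225/36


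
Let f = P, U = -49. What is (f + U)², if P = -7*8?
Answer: 11025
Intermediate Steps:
P = -56
f = -56
(f + U)² = (-56 - 49)² = (-105)² = 11025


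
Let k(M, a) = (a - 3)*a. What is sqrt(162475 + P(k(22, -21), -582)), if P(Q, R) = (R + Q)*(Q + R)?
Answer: sqrt(168559) ≈ 410.56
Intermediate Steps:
k(M, a) = a*(-3 + a) (k(M, a) = (-3 + a)*a = a*(-3 + a))
P(Q, R) = (Q + R)**2 (P(Q, R) = (Q + R)*(Q + R) = (Q + R)**2)
sqrt(162475 + P(k(22, -21), -582)) = sqrt(162475 + (-21*(-3 - 21) - 582)**2) = sqrt(162475 + (-21*(-24) - 582)**2) = sqrt(162475 + (504 - 582)**2) = sqrt(162475 + (-78)**2) = sqrt(162475 + 6084) = sqrt(168559)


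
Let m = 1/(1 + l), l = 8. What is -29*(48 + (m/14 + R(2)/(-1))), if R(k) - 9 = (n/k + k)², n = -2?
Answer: -138881/126 ≈ -1102.2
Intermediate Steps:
m = ⅑ (m = 1/(1 + 8) = 1/9 = ⅑ ≈ 0.11111)
R(k) = 9 + (k - 2/k)² (R(k) = 9 + (-2/k + k)² = 9 + (k - 2/k)²)
-29*(48 + (m/14 + R(2)/(-1))) = -29*(48 + ((⅑)/14 + (5 + 2² + 4/2²)/(-1))) = -29*(48 + ((⅑)*(1/14) + (5 + 4 + 4*(¼))*(-1))) = -29*(48 + (1/126 + (5 + 4 + 1)*(-1))) = -29*(48 + (1/126 + 10*(-1))) = -29*(48 + (1/126 - 10)) = -29*(48 - 1259/126) = -29*4789/126 = -138881/126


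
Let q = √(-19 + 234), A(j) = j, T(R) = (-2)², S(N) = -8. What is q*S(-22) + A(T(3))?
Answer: 4 - 8*√215 ≈ -113.30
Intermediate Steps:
T(R) = 4
q = √215 ≈ 14.663
q*S(-22) + A(T(3)) = √215*(-8) + 4 = -8*√215 + 4 = 4 - 8*√215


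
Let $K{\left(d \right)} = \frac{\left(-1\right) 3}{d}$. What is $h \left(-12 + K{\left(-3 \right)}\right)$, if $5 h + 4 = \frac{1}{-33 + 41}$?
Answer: $\frac{341}{40} \approx 8.525$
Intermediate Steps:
$h = - \frac{31}{40}$ ($h = - \frac{4}{5} + \frac{1}{5 \left(-33 + 41\right)} = - \frac{4}{5} + \frac{1}{5 \cdot 8} = - \frac{4}{5} + \frac{1}{5} \cdot \frac{1}{8} = - \frac{4}{5} + \frac{1}{40} = - \frac{31}{40} \approx -0.775$)
$K{\left(d \right)} = - \frac{3}{d}$
$h \left(-12 + K{\left(-3 \right)}\right) = - \frac{31 \left(-12 - \frac{3}{-3}\right)}{40} = - \frac{31 \left(-12 - -1\right)}{40} = - \frac{31 \left(-12 + 1\right)}{40} = \left(- \frac{31}{40}\right) \left(-11\right) = \frac{341}{40}$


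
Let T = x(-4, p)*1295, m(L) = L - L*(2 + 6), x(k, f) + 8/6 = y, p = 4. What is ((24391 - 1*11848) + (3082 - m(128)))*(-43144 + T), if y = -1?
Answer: -762702979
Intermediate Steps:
x(k, f) = -7/3 (x(k, f) = -4/3 - 1 = -7/3)
m(L) = -7*L (m(L) = L - L*8 = L - 8*L = -7*L)
T = -9065/3 (T = -7/3*1295 = -9065/3 ≈ -3021.7)
((24391 - 1*11848) + (3082 - m(128)))*(-43144 + T) = ((24391 - 1*11848) + (3082 - (-7)*128))*(-43144 - 9065/3) = ((24391 - 11848) + (3082 - 1*(-896)))*(-138497/3) = (12543 + (3082 + 896))*(-138497/3) = (12543 + 3978)*(-138497/3) = 16521*(-138497/3) = -762702979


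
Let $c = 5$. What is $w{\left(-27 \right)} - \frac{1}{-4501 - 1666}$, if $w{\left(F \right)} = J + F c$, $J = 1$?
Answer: $- \frac{826377}{6167} \approx -134.0$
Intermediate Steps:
$w{\left(F \right)} = 1 + 5 F$ ($w{\left(F \right)} = 1 + F 5 = 1 + 5 F$)
$w{\left(-27 \right)} - \frac{1}{-4501 - 1666} = \left(1 + 5 \left(-27\right)\right) - \frac{1}{-4501 - 1666} = \left(1 - 135\right) - \frac{1}{-6167} = -134 - - \frac{1}{6167} = -134 + \frac{1}{6167} = - \frac{826377}{6167}$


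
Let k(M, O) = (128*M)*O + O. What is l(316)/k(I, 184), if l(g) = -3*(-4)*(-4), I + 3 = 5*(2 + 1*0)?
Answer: -2/6877 ≈ -0.00029082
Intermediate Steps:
I = 7 (I = -3 + 5*(2 + 1*0) = -3 + 5*(2 + 0) = -3 + 5*2 = -3 + 10 = 7)
k(M, O) = O + 128*M*O (k(M, O) = 128*M*O + O = O + 128*M*O)
l(g) = -48 (l(g) = 12*(-4) = -48)
l(316)/k(I, 184) = -48*1/(184*(1 + 128*7)) = -48*1/(184*(1 + 896)) = -48/(184*897) = -48/165048 = -48*1/165048 = -2/6877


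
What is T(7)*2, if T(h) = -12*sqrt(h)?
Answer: -24*sqrt(7) ≈ -63.498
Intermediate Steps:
T(7)*2 = -12*sqrt(7)*2 = -24*sqrt(7)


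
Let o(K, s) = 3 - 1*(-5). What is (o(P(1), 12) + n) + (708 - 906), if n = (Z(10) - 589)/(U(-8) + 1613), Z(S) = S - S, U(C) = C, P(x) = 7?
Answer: -305539/1605 ≈ -190.37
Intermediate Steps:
o(K, s) = 8 (o(K, s) = 3 + 5 = 8)
Z(S) = 0
n = -589/1605 (n = (0 - 589)/(-8 + 1613) = -589/1605 ≈ -0.36698)
(o(P(1), 12) + n) + (708 - 906) = (8 - 589/1605) + (708 - 906) = 12251/1605 - 198 = -305539/1605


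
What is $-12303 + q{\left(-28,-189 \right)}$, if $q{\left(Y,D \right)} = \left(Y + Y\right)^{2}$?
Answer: $-9167$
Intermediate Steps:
$q{\left(Y,D \right)} = 4 Y^{2}$ ($q{\left(Y,D \right)} = \left(2 Y\right)^{2} = 4 Y^{2}$)
$-12303 + q{\left(-28,-189 \right)} = -12303 + 4 \left(-28\right)^{2} = -12303 + 4 \cdot 784 = -12303 + 3136 = -9167$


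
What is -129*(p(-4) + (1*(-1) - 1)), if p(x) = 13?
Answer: -1419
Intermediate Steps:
-129*(p(-4) + (1*(-1) - 1)) = -129*(13 + (1*(-1) - 1)) = -129*(13 + (-1 - 1)) = -129*(13 - 2) = -129*11 = -1419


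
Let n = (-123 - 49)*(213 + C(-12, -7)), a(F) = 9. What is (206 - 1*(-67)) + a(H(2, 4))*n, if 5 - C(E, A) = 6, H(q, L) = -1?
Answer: -327903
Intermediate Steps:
C(E, A) = -1 (C(E, A) = 5 - 1*6 = 5 - 6 = -1)
n = -36464 (n = (-123 - 49)*(213 - 1) = -172*212 = -36464)
(206 - 1*(-67)) + a(H(2, 4))*n = (206 - 1*(-67)) + 9*(-36464) = (206 + 67) - 328176 = 273 - 328176 = -327903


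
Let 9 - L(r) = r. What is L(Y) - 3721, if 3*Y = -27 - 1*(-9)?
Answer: -3706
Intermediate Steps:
Y = -6 (Y = (-27 - 1*(-9))/3 = (-27 + 9)/3 = (⅓)*(-18) = -6)
L(r) = 9 - r
L(Y) - 3721 = (9 - 1*(-6)) - 3721 = (9 + 6) - 3721 = 15 - 3721 = -3706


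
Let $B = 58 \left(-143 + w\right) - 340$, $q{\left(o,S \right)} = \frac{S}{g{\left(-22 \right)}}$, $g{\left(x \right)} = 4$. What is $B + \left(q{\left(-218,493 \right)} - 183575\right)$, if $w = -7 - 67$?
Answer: $- \frac{785511}{4} \approx -1.9638 \cdot 10^{5}$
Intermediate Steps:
$w = -74$ ($w = -7 - 67 = -74$)
$q{\left(o,S \right)} = \frac{S}{4}$
$B = -12926$ ($B = 58 \left(-143 - 74\right) - 340 = 58 \left(-217\right) - 340 = -12586 - 340 = -12926$)
$B + \left(q{\left(-218,493 \right)} - 183575\right) = -12926 + \left(\frac{1}{4} \cdot 493 - 183575\right) = -12926 + \left(\frac{493}{4} - 183575\right) = -12926 - \frac{733807}{4} = - \frac{785511}{4}$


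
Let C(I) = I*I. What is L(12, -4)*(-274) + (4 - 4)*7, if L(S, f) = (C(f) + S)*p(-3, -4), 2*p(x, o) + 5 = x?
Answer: 30688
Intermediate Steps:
p(x, o) = -5/2 + x/2
C(I) = I**2
L(S, f) = -4*S - 4*f**2 (L(S, f) = (f**2 + S)*(-5/2 + (1/2)*(-3)) = (S + f**2)*(-5/2 - 3/2) = (S + f**2)*(-4) = -4*S - 4*f**2)
L(12, -4)*(-274) + (4 - 4)*7 = (-4*12 - 4*(-4)**2)*(-274) + (4 - 4)*7 = (-48 - 4*16)*(-274) + 0*7 = (-48 - 64)*(-274) + 0 = -112*(-274) + 0 = 30688 + 0 = 30688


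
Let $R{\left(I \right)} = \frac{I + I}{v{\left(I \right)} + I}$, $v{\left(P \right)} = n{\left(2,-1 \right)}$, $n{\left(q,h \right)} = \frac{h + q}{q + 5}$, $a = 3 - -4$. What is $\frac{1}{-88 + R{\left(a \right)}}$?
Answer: $- \frac{25}{2151} \approx -0.011623$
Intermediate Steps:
$a = 7$ ($a = 3 + 4 = 7$)
$n{\left(q,h \right)} = \frac{h + q}{5 + q}$
$v{\left(P \right)} = \frac{1}{7}$ ($v{\left(P \right)} = \frac{-1 + 2}{5 + 2} = \frac{1}{7} \cdot 1 = \frac{1}{7}$)
$R{\left(I \right)} = \frac{2 I}{\frac{1}{7} + I}$ ($R{\left(I \right)} = \frac{I + I}{\frac{1}{7} + I} = \frac{2 I}{\frac{1}{7} + I}$)
$\frac{1}{-88 + R{\left(a \right)}} = \frac{1}{-88 + 14 \cdot 7 \frac{1}{1 + 7 \cdot 7}} = \frac{1}{-88 + 14 \cdot 7 \frac{1}{1 + 49}} = \frac{1}{-88 + 14 \cdot 7 \cdot \frac{1}{50}} = \frac{1}{-88 + \frac{49}{25}} = \frac{1}{- \frac{2151}{25}} = - \frac{25}{2151}$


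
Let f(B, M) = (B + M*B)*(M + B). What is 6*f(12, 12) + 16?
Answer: 22480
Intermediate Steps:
f(B, M) = (B + M)*(B + B*M) (f(B, M) = (B + B*M)*(B + M) = (B + M)*(B + B*M))
6*f(12, 12) + 16 = 6*(12*(12 + 12 + 12² + 12*12)) + 16 = 6*(12*(12 + 12 + 144 + 144)) + 16 = 6*(12*312) + 16 = 6*3744 + 16 = 22464 + 16 = 22480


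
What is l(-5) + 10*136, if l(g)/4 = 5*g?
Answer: 1260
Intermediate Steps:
l(g) = 20*g (l(g) = 4*(5*g) = 20*g)
l(-5) + 10*136 = 20*(-5) + 10*136 = -100 + 1360 = 1260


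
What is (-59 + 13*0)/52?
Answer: -59/52 ≈ -1.1346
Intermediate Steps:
(-59 + 13*0)/52 = (-59 + 0)/52 = (1/52)*(-59) = -59/52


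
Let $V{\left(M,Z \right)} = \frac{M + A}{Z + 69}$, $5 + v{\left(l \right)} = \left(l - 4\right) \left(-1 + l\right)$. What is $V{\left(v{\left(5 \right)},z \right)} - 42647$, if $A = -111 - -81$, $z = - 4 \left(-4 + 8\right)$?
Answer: $- \frac{2260322}{53} \approx -42648.0$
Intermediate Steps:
$z = -16$ ($z = \left(-4\right) 4 = -16$)
$A = -30$ ($A = -111 + 81 = -30$)
$v{\left(l \right)} = -5 + \left(-1 + l\right) \left(-4 + l\right)$ ($v{\left(l \right)} = -5 + \left(l - 4\right) \left(-1 + l\right) = -5 + \left(-4 + l\right) \left(-1 + l\right) = -5 + \left(-1 + l\right) \left(-4 + l\right)$)
$V{\left(M,Z \right)} = \frac{-30 + M}{69 + Z}$ ($V{\left(M,Z \right)} = \frac{M - 30}{Z + 69} = \frac{-30 + M}{69 + Z}$)
$V{\left(v{\left(5 \right)},z \right)} - 42647 = \frac{-30 - \left(26 - 25\right)}{69 - 16} - 42647 = \frac{-30 - 1}{53} - 42647 = \frac{1}{53} \left(-31\right) - 42647 = - \frac{31}{53} - 42647 = - \frac{2260322}{53}$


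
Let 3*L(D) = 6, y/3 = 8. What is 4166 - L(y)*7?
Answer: 4152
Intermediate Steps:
y = 24 (y = 3*8 = 24)
L(D) = 2 (L(D) = (⅓)*6 = 2)
4166 - L(y)*7 = 4166 - 2*7 = 4166 - 1*14 = 4166 - 14 = 4152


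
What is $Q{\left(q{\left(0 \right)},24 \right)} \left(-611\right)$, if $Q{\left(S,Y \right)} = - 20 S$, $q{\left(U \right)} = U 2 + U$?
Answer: $0$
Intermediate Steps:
$q{\left(U \right)} = 3 U$ ($q{\left(U \right)} = 2 U + U = 3 U$)
$Q{\left(q{\left(0 \right)},24 \right)} \left(-611\right) = - 20 \cdot 3 \cdot 0 \left(-611\right) = \left(-20\right) 0 \left(-611\right) = 0 \left(-611\right) = 0$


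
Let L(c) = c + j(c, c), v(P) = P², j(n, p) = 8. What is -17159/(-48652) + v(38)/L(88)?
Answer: 4493797/291912 ≈ 15.394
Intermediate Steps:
L(c) = 8 + c (L(c) = c + 8 = 8 + c)
-17159/(-48652) + v(38)/L(88) = -17159/(-48652) + 38²/(8 + 88) = -17159*(-1/48652) + 1444/96 = 17159/48652 + 1444*(1/96) = 17159/48652 + 361/24 = 4493797/291912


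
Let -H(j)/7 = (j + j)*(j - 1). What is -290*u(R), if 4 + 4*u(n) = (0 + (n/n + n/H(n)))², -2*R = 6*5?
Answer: 21761455/100352 ≈ 216.85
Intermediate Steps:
R = -15 (R = -3*5 = -½*30 = -15)
H(j) = -14*j*(-1 + j) (H(j) = -7*(j + j)*(j - 1) = -7*2*j*(-1 + j) = -14*j*(-1 + j))
u(n) = -1 + (1 + 1/(14*(1 - n)))²/4 (u(n) = -1 + (0 + (n/n + n/((14*n*(1 - n)))))²/4 = -1 + (0 + (1 + n*(1/(14*n*(1 - n)))))²/4 = -1 + (0 + (1 + 1/(14*(1 - n))))²/4 = -1 + (1 + 1/(14*(1 - n)))²/4)
-290*u(R) = -290*(-1 + (-15 + 14*(-15))²/(784*(-1 - 15)²)) = -290*(-1 + (1/784)*(-15 - 210)²/(-16)²) = -290*(-1 + (1/784)*(1/256)*(-225)²) = -290*(-1 + (1/784)*(1/256)*50625) = -290*(-1 + 50625/200704) = -290*(-150079/200704) = 21761455/100352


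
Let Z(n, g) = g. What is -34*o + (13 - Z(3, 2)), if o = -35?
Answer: 1201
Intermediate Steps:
-34*o + (13 - Z(3, 2)) = -34*(-35) + (13 - 1*2) = 1190 + (13 - 2) = 1190 + 11 = 1201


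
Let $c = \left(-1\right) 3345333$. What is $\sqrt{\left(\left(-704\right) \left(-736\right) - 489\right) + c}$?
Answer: $109 i \sqrt{238} \approx 1681.6 i$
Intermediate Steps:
$c = -3345333$
$\sqrt{\left(\left(-704\right) \left(-736\right) - 489\right) + c} = \sqrt{\left(\left(-704\right) \left(-736\right) - 489\right) - 3345333} = \sqrt{\left(518144 - 489\right) - 3345333} = \sqrt{517655 - 3345333} = \sqrt{-2827678} = 109 i \sqrt{238}$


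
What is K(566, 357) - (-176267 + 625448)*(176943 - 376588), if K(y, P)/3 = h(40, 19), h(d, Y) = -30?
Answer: 89676740655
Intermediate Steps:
K(y, P) = -90 (K(y, P) = 3*(-30) = -90)
K(566, 357) - (-176267 + 625448)*(176943 - 376588) = -90 - (-176267 + 625448)*(176943 - 376588) = -90 - 449181*(-199645) = -90 - 1*(-89676740745) = -90 + 89676740745 = 89676740655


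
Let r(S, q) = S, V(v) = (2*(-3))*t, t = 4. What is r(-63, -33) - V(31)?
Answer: -39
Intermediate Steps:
V(v) = -24 (V(v) = (2*(-3))*4 = -6*4 = -24)
r(-63, -33) - V(31) = -63 - 1*(-24) = -63 + 24 = -39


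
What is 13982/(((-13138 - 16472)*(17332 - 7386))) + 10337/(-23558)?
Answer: -380573355647/867231996435 ≈ -0.43884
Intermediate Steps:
13982/(((-13138 - 16472)*(17332 - 7386))) + 10337/(-23558) = 13982/((-29610*9946)) + 10337*(-1/23558) = 13982/(-294501060) - 10337/23558 = 13982*(-1/294501060) - 10337/23558 = -6991/147250530 - 10337/23558 = -380573355647/867231996435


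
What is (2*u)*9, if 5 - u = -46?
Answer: 918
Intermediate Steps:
u = 51 (u = 5 - 1*(-46) = 5 + 46 = 51)
(2*u)*9 = (2*51)*9 = 102*9 = 918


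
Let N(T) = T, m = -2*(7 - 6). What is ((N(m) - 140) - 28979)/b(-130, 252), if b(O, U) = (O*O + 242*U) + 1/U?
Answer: -7338492/19626769 ≈ -0.37390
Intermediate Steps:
b(O, U) = O² + 1/U + 242*U (b(O, U) = (O² + 242*U) + 1/U = O² + 1/U + 242*U)
m = -2 (m = -2*1 = -2)
((N(m) - 140) - 28979)/b(-130, 252) = ((-2 - 140) - 28979)/((-130)² + 1/252 + 242*252) = (-142 - 28979)/(16900 + 1/252 + 60984) = -29121/19626769/252 = -29121*252/19626769 = -7338492/19626769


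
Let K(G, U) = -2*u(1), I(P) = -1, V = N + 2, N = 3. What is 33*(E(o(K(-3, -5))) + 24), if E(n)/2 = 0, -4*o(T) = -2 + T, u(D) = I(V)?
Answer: 792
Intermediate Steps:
V = 5 (V = 3 + 2 = 5)
u(D) = -1
K(G, U) = 2 (K(G, U) = -2*(-1) = 2)
o(T) = 1/2 - T/4 (o(T) = -(-2 + T)/4 = 1/2 - T/4)
E(n) = 0 (E(n) = 2*0 = 0)
33*(E(o(K(-3, -5))) + 24) = 33*(0 + 24) = 33*24 = 792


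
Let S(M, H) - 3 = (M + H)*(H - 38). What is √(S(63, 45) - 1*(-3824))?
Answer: √4583 ≈ 67.698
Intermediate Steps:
S(M, H) = 3 + (-38 + H)*(H + M) (S(M, H) = 3 + (M + H)*(H - 38) = 3 + (H + M)*(-38 + H) = 3 + (-38 + H)*(H + M))
√(S(63, 45) - 1*(-3824)) = √((3 + 45² - 38*45 - 38*63 + 45*63) - 1*(-3824)) = √((3 + 2025 - 1710 - 2394 + 2835) + 3824) = √(759 + 3824) = √4583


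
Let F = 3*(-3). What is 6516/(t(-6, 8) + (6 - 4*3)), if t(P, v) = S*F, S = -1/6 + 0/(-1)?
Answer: -1448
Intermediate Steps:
F = -9
S = -⅙ (S = -1*⅙ + 0*(-1) = -⅙ + 0 = -⅙ ≈ -0.16667)
t(P, v) = 3/2 (t(P, v) = -⅙*(-9) = 3/2)
6516/(t(-6, 8) + (6 - 4*3)) = 6516/(3/2 + (6 - 4*3)) = 6516/(3/2 + (6 - 12)) = 6516/(3/2 - 6) = 6516/(-9/2) = -2/9*6516 = -1448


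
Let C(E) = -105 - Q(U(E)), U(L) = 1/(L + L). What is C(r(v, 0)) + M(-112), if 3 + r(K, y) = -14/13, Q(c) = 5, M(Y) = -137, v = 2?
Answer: -247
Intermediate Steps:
U(L) = 1/(2*L)
r(K, y) = -53/13 (r(K, y) = -3 - 14/13 = -53/13)
C(E) = -110 (C(E) = -105 - 1*5 = -105 - 5 = -110)
C(r(v, 0)) + M(-112) = -110 - 137 = -247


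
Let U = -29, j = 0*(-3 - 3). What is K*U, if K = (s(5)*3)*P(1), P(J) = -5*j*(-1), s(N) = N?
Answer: 0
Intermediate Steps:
j = 0 (j = 0*(-6) = 0)
P(J) = 0 (P(J) = -5*0*(-1) = 0*(-1) = 0)
K = 0 (K = (5*3)*0 = 15*0 = 0)
K*U = 0*(-29) = 0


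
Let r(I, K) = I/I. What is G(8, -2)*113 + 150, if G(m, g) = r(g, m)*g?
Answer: -76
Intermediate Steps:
r(I, K) = 1
G(m, g) = g (G(m, g) = 1*g = g)
G(8, -2)*113 + 150 = -2*113 + 150 = -226 + 150 = -76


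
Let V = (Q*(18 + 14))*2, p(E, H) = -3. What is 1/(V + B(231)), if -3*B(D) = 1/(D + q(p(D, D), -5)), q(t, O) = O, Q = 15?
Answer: 678/650879 ≈ 0.0010417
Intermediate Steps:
V = 960 (V = (15*(18 + 14))*2 = (15*32)*2 = 480*2 = 960)
B(D) = -1/(3*(-5 + D)) (B(D) = -1/(3*(D - 5)) = -1/(3*(-5 + D)))
1/(V + B(231)) = 1/(960 - 1/(-15 + 3*231)) = 1/(960 - 1/(-15 + 693)) = 1/(960 - 1/678) = 1/(650879/678) = 678/650879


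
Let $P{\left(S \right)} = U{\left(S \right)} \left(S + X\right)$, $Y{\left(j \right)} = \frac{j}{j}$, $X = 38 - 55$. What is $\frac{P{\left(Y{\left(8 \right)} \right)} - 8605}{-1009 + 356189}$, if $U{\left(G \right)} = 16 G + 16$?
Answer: $- \frac{9117}{355180} \approx -0.025669$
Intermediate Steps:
$U{\left(G \right)} = 16 + 16 G$
$X = -17$
$Y{\left(j \right)} = 1$
$P{\left(S \right)} = \left(-17 + S\right) \left(16 + 16 S\right)$ ($P{\left(S \right)} = \left(16 + 16 S\right) \left(S - 17\right) = \left(16 + 16 S\right) \left(-17 + S\right) = \left(-17 + S\right) \left(16 + 16 S\right)$)
$\frac{P{\left(Y{\left(8 \right)} \right)} - 8605}{-1009 + 356189} = \frac{16 \left(1 + 1\right) \left(-17 + 1\right) - 8605}{-1009 + 356189} = \frac{16 \cdot 2 \left(-16\right) - 8605}{355180} = \left(-512 - 8605\right) \frac{1}{355180} = \left(-9117\right) \frac{1}{355180} = - \frac{9117}{355180}$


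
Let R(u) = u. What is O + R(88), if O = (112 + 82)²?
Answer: 37724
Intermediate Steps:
O = 37636 (O = 194² = 37636)
O + R(88) = 37636 + 88 = 37724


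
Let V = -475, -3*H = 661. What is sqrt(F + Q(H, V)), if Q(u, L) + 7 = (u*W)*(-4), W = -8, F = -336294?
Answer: 13*I*sqrt(18285)/3 ≈ 585.96*I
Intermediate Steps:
H = -661/3 (H = -1/3*661 = -661/3 ≈ -220.33)
Q(u, L) = -7 + 32*u (Q(u, L) = -7 + (u*(-8))*(-4) = -7 - 8*u*(-4) = -7 + 32*u)
sqrt(F + Q(H, V)) = sqrt(-336294 + (-7 + 32*(-661/3))) = sqrt(-336294 + (-7 - 21152/3)) = sqrt(-336294 - 21173/3) = sqrt(-1030055/3) = 13*I*sqrt(18285)/3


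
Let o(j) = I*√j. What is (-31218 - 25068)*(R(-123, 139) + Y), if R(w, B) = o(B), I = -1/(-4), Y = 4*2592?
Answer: -583573248 - 28143*√139/2 ≈ -5.8374e+8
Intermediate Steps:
Y = 10368
I = ¼ (I = -1*(-¼) = ¼ ≈ 0.25000)
o(j) = √j/4
R(w, B) = √B/4
(-31218 - 25068)*(R(-123, 139) + Y) = (-31218 - 25068)*(√139/4 + 10368) = -56286*(10368 + √139/4) = -583573248 - 28143*√139/2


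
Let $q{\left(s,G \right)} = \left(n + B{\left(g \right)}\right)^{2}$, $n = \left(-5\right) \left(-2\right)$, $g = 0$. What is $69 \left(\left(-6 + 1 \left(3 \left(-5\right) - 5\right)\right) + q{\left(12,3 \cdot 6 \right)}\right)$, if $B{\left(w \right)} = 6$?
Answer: $15870$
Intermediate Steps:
$n = 10$
$q{\left(s,G \right)} = 256$ ($q{\left(s,G \right)} = \left(10 + 6\right)^{2} = 16^{2} = 256$)
$69 \left(\left(-6 + 1 \left(3 \left(-5\right) - 5\right)\right) + q{\left(12,3 \cdot 6 \right)}\right) = 69 \left(\left(-6 + 1 \left(3 \left(-5\right) - 5\right)\right) + 256\right) = 69 \left(\left(-6 + 1 \left(-15 - 5\right)\right) + 256\right) = 69 \left(\left(-6 + 1 \left(-20\right)\right) + 256\right) = 69 \left(\left(-6 - 20\right) + 256\right) = 69 \left(-26 + 256\right) = 69 \cdot 230 = 15870$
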